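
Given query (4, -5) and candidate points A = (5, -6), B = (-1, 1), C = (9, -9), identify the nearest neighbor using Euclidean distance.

Distances: d(A) ≈ 1.4142, d(B) ≈ 7.8102, d(C) ≈ 6.4031. Nearest: A = (5, -6) with distance 1.4142.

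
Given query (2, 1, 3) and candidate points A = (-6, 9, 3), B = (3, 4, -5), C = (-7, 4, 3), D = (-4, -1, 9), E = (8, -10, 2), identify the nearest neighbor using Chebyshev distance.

Distances: d(A) = 8, d(B) = 8, d(C) = 9, d(D) = 6, d(E) = 11. Nearest: D = (-4, -1, 9) with distance 6.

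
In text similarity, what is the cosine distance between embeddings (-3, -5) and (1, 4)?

With u = (-3, -5), v = (1, 4):
u·v = (-3)·1 + (-5)·4 = (-3) + (-20) = -23.
|u| = √((-3)² + (-5)²) = √34, |v| = √(1² + 4²) = √17, so |u||v| = √(34·17) = √578.
cos θ = (u·v)/(|u||v|) = -23/√578 ≈ -0.9567
Cosine distance = 1 - cos θ ≈ 1 - (-0.9567) = 1.9567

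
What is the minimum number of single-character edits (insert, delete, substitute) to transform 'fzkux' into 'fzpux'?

Let D[i][j] be the edit distance between the first i characters of 'fzkux' and the first j characters of 'fzpux', with D[i][0] = i, D[0][j] = j, and D[i][j] = D[i-1][j-1] if the characters match, else 1 + min(D[i-1][j], D[i][j-1], D[i-1][j-1]). Filling the table (rows: prefixes of 'fzkux', columns: prefixes of 'fzpux'):
     ε  f  z  p  u  x
  ε  0  1  2  3  4  5
  f  1  0  1  2  3  4
  z  2  1  0  1  2  3
  k  3  2  1  1  2  3
  u  4  3  2  2  1  2
  x  5  4  3  3  2  1
The bottom-right entry gives D[5][5] = 1, so no sequence of fewer than 1 edit works. Backtracking through the table gives one optimal edit sequence (1 edit):
  fzkux → fzpux (sub k→p @3)
Edit distance = 1.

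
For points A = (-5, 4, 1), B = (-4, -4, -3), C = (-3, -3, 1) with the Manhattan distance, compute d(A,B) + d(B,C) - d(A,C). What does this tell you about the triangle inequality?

d(A,B) = 1 + 8 + 4 = 13, d(B,C) = 1 + 1 + 4 = 6, d(A,C) = 2 + 7 + 0 = 9.
d(A,B) + d(B,C) - d(A,C) = 13 + 6 - 9 = 19 - 9 = 10. This is ≥ 0, so the triangle inequality holds for these points.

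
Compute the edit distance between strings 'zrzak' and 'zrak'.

Let D[i][j] be the edit distance between the first i characters of 'zrzak' and the first j characters of 'zrak', with D[i][0] = i, D[0][j] = j, and D[i][j] = D[i-1][j-1] if the characters match, else 1 + min(D[i-1][j], D[i][j-1], D[i-1][j-1]). Filling the table (rows: prefixes of 'zrzak', columns: prefixes of 'zrak'):
     ε  z  r  a  k
  ε  0  1  2  3  4
  z  1  0  1  2  3
  r  2  1  0  1  2
  z  3  2  1  1  2
  a  4  3  2  1  2
  k  5  4  3  2  1
The bottom-right entry gives D[5][4] = 1, so no sequence of fewer than 1 edit works. Backtracking through the table gives one optimal edit sequence (1 edit):
  zrzak → zrak (del z @3)
Edit distance = 1.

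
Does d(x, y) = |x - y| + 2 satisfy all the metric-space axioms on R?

No. d fails identity of indiscernibles (specifically d(x,x) = 0): d(5, 5) = |5 - 5| + 2 = 0 + 2 = 2 ≠ 0.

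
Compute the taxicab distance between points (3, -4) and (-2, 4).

Σ|x_i - y_i| = |3 - (-2)| + |-4 - 4| = 5 + 8 = 13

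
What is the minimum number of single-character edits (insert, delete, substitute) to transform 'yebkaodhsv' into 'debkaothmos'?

Let D[i][j] be the edit distance between the first i characters of 'yebkaodhsv' and the first j characters of 'debkaothmos', with D[i][0] = i, D[0][j] = j, and D[i][j] = D[i-1][j-1] if the characters match, else 1 + min(D[i-1][j], D[i][j-1], D[i-1][j-1]). Filling the table (rows: prefixes of 'yebkaodhsv', columns: prefixes of 'debkaothmos'):
     ε  d  e  b  k  a  o  t  h  m  o  s
  ε  0  1  2  3  4  5  6  7  8  9 10 11
  y  1  1  2  3  4  5  6  7  8  9 10 11
  e  2  2  1  2  3  4  5  6  7  8  9 10
  b  3  3  2  1  2  3  4  5  6  7  8  9
  k  4  4  3  2  1  2  3  4  5  6  7  8
  a  5  5  4  3  2  1  2  3  4  5  6  7
  o  6  6  5  4  3  2  1  2  3  4  5  6
  d  7  6  6  5  4  3  2  2  3  4  5  6
  h  8  7  7  6  5  4  3  3  2  3  4  5
  s  9  8  8  7  6  5  4  4  3  3  4  4
  v 10  9  9  8  7  6  5  5  4  4  4  5
The bottom-right entry gives D[10][11] = 5, so no sequence of fewer than 5 edits works. Backtracking through the table gives one optimal edit sequence (5 edits):
  yebkaodhsv → debkaodhsv (sub y→d @1)
  debkaodhsv → debkaothsv (sub d→t @7)
  debkaothsv → debkaothmsv (ins m @9)
  debkaothmsv → debkaothmov (sub s→o @10)
  debkaothmov → debkaothmos (sub v→s @11)
Edit distance = 5.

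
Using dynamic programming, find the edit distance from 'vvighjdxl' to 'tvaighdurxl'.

Let D[i][j] be the edit distance between the first i characters of 'vvighjdxl' and the first j characters of 'tvaighdurxl', with D[i][0] = i, D[0][j] = j, and D[i][j] = D[i-1][j-1] if the characters match, else 1 + min(D[i-1][j], D[i][j-1], D[i-1][j-1]). Filling the table (rows: prefixes of 'vvighjdxl', columns: prefixes of 'tvaighdurxl'):
     ε  t  v  a  i  g  h  d  u  r  x  l
  ε  0  1  2  3  4  5  6  7  8  9 10 11
  v  1  1  1  2  3  4  5  6  7  8  9 10
  v  2  2  1  2  3  4  5  6  7  8  9 10
  i  3  3  2  2  2  3  4  5  6  7  8  9
  g  4  4  3  3  3  2  3  4  5  6  7  8
  h  5  5  4  4  4  3  2  3  4  5  6  7
  j  6  6  5  5  5  4  3  3  4  5  6  7
  d  7  7  6  6  6  5  4  3  4  5  6  7
  x  8  8  7  7  7  6  5  4  4  5  5  6
  l  9  9  8  8  8  7  6  5  5  5  6  5
The bottom-right entry gives D[9][11] = 5, so no sequence of fewer than 5 edits works. Backtracking through the table gives one optimal edit sequence (5 edits):
  vvighjdxl → tvvighjdxl (ins t @1)
  tvvighjdxl → tvaighjdxl (sub v→a @3)
  tvaighjdxl → tvaighdjdxl (ins d @7)
  tvaighdjdxl → tvaighdudxl (sub j→u @8)
  tvaighdudxl → tvaighdurxl (sub d→r @9)
Edit distance = 5.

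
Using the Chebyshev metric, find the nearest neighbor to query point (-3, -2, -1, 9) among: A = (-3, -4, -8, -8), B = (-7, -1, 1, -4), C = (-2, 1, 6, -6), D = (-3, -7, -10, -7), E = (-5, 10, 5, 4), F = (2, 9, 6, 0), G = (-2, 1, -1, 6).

Distances: d(A) = 17, d(B) = 13, d(C) = 15, d(D) = 16, d(E) = 12, d(F) = 11, d(G) = 3. Nearest: G = (-2, 1, -1, 6) with distance 3.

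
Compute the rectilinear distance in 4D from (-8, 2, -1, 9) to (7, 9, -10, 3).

Σ|x_i - y_i| = |-8 - 7| + |2 - 9| + |-1 - (-10)| + |9 - 3| = 15 + 7 + 9 + 6 = 37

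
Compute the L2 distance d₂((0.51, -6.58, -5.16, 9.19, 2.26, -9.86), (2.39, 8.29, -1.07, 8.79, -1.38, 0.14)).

√(Σ(x_i - y_i)²) = √((0.51 - 2.39)² + (-6.58 - 8.29)² + (-5.16 - (-1.07))² + (9.19 - 8.79)² + (2.26 - (-1.38))² + (-9.86 - 0.14)²)
= √((-1.88)² + (-14.87)² + (-4.09)² + 0.4² + 3.64² + (-10)²) = √(3.5344 + 221.1169 + 16.7281 + 0.16 + 13.2496 + 100) = √354.789 ≈ 18.8358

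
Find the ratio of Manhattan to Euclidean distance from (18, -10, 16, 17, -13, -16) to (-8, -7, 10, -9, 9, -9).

L1 = |18 - (-8)| + |-10 - (-7)| + |16 - 10| + |17 - (-9)| + |-13 - 9| + |-16 - (-9)| = 26 + 3 + 6 + 26 + 22 + 7 = 90
L2 = √(26² + 3² + 6² + 26² + 22² + 7²) = √1930 ≈ 43.9318
L1 ≥ L2 always (equality iff movement is along one axis); L1 > L2 here.
Ratio L1/L2 = 90/√1930 ≈ 2.0486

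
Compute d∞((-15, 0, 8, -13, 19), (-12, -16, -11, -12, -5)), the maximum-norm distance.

max(|x_i - y_i|) = max(|-15 - (-12)|, |0 - (-16)|, |8 - (-11)|, |-13 - (-12)|, |19 - (-5)|) = max(3, 16, 19, 1, 24) = 24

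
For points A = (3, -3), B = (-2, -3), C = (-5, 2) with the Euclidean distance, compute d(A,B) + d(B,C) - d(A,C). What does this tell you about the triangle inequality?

d(A,B) = √(5² + 0²) = √25 = 5, d(B,C) = √(3² + 5²) = √34 ≈ 5.831, d(A,C) = √(8² + 5²) = √89 ≈ 9.434.
d(A,B) + d(B,C) - d(A,C) = 5 + 5.831 - 9.434 = 10.831 - 9.434 = 1.397 (to 4 decimal places). This is ≥ 0, so the triangle inequality holds for these points.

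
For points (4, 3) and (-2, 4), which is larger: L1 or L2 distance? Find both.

L1 = |4 - (-2)| + |3 - 4| = 6 + 1 = 7
L2 = √(6² + 1²) = √37 ≈ 6.0828
L1 ≥ L2 always (equality iff movement is along one axis); L1 > L2 here.
Ratio L1/L2 = 7/√37 ≈ 1.1508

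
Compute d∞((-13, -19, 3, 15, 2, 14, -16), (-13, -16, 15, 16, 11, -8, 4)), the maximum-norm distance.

max(|x_i - y_i|) = max(|-13 - (-13)|, |-19 - (-16)|, |3 - 15|, |15 - 16|, |2 - 11|, |14 - (-8)|, |-16 - 4|) = max(0, 3, 12, 1, 9, 22, 20) = 22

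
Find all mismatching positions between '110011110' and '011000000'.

Differing positions: 1, 3, 5, 6, 7, 8. Hamming distance = 6.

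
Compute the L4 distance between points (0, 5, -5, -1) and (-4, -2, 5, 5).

(Σ|x_i - y_i|^4)^(1/4) = (|0 - (-4)|^4 + |5 - (-2)|^4 + |-5 - 5|^4 + |-1 - 5|^4)^(1/4)
= (4^4 + 7^4 + 10^4 + 6^4)^(1/4) = (256 + 2401 + 10000 + 1296)^(1/4) = (13953)^(1/4) ≈ 10.8684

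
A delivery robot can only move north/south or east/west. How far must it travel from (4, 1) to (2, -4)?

Σ|x_i - y_i| = |4 - 2| + |1 - (-4)| = 2 + 5 = 7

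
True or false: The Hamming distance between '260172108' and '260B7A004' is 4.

Differing positions: 4, 6, 7, 9. Hamming distance = 4, so the claim is true.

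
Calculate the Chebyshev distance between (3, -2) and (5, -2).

max(|x_i - y_i|) = max(|3 - 5|, |-2 - (-2)|) = max(2, 0) = 2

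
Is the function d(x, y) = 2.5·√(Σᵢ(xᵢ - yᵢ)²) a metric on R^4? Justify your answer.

Yes. The L2 (Euclidean) norm induces a metric on R^4, and multiplying a metric by a positive constant 2.5 > 0 preserves all four axioms: non-negativity (2.5·||x-y|| ≥ 0), identity (2.5·||x-y|| = 0 ⟺ ||x-y|| = 0 ⟺ x = y), symmetry (||x-y|| = ||y-x||), and the triangle inequality (2.5·||x-z|| ≤ 2.5·||x-y|| + 2.5·||y-z||). So d is a metric.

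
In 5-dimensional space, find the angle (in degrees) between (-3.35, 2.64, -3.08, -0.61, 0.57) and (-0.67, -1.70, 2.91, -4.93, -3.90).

With u = (-3.35, 2.64, -3.08, -0.61, 0.57), v = (-0.67, -1.70, 2.91, -4.93, -3.90):
u·v = (-3.35)·(-0.67) + 2.64·(-1.7) + (-3.08)·2.91 + (-0.61)·(-4.93) + 0.57·(-3.9) = 2.2445 + (-4.488) + (-8.9628) + 3.0073 + (-2.223) = -10.422.
|u| = √((-3.35)² + 2.64² + (-3.08)² + (-0.61)² + 0.57²) = √(11.2225 + 6.9696 + 9.4864 + 0.3721 + 0.3249) = √28.3755, |v| = √((-0.67)² + (-1.7)² + 2.91² + (-4.93)² + (-3.9)²) = √(0.4489 + 2.89 + 8.4681 + 24.3049 + 15.21) = √51.3219.
cos θ = (u·v)/(|u||v|) = -10.422/(√28.3755·√51.3219) ≈ -0.273104
θ = arccos(-0.273104) ≈ 105.85°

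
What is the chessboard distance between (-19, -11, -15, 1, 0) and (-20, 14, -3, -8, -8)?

max(|x_i - y_i|) = max(|-19 - (-20)|, |-11 - 14|, |-15 - (-3)|, |1 - (-8)|, |0 - (-8)|) = max(1, 25, 12, 9, 8) = 25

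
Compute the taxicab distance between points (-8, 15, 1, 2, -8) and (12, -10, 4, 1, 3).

Σ|x_i - y_i| = |-8 - 12| + |15 - (-10)| + |1 - 4| + |2 - 1| + |-8 - 3| = 20 + 25 + 3 + 1 + 11 = 60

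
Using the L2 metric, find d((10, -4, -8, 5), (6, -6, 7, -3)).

√(Σ(x_i - y_i)²) = √((10 - 6)² + (-4 - (-6))² + (-8 - 7)² + (5 - (-3))²)
= √(4² + 2² + (-15)² + 8²) = √(16 + 4 + 225 + 64) = √309 ≈ 17.5784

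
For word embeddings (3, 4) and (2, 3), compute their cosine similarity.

With u = (3, 4), v = (2, 3):
u·v = 3·2 + 4·3 = 6 + 12 = 18.
|u| = √(3² + 4²) = √25, |v| = √(2² + 3²) = √13, so |u||v| = √(25·13) = √325.
cos θ = (u·v)/(|u||v|) = 18/√325 ≈ 0.9985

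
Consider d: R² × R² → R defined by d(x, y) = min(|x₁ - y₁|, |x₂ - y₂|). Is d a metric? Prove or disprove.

No. d fails identity of indiscernibles: take x = (2, 0) and y = (2, 3). Then d(x,y) = min(|2 - 2|, |0 - 3|) = min(0, 3) = 0, yet x ≠ y.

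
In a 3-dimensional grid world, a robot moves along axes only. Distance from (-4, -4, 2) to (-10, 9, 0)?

Σ|x_i - y_i| = |-4 - (-10)| + |-4 - 9| + |2 - 0| = 6 + 13 + 2 = 21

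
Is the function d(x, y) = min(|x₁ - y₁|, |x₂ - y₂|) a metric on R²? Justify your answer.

No. d fails identity of indiscernibles: take x = (-3, 0) and y = (-3, 9). Then d(x,y) = min(|-3 - (-3)|, |0 - 9|) = min(0, 9) = 0, yet x ≠ y.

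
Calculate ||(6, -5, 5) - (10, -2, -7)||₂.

√(Σ(x_i - y_i)²) = √((6 - 10)² + (-5 - (-2))² + (5 - (-7))²)
= √((-4)² + (-3)² + 12²) = √(16 + 9 + 144) = √169 = 13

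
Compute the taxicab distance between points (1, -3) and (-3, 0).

Σ|x_i - y_i| = |1 - (-3)| + |-3 - 0| = 4 + 3 = 7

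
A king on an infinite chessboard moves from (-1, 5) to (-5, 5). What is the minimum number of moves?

max(|x_i - y_i|) = max(|-1 - (-5)|, |5 - 5|) = max(4, 0) = 4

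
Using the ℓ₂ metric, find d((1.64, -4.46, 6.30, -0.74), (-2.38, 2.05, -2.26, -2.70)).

√(Σ(x_i - y_i)²) = √((1.64 - (-2.38))² + (-4.46 - 2.05)² + (6.3 - (-2.26))² + (-0.74 - (-2.7))²)
= √(4.02² + (-6.51)² + 8.56² + 1.96²) = √(16.1604 + 42.3801 + 73.2736 + 3.8416) = √135.6557 ≈ 11.6471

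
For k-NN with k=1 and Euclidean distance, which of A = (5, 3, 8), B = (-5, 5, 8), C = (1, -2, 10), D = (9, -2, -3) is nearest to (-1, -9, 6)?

Distances: d(A) ≈ 13.5647, d(B) ≈ 14.6969, d(C) ≈ 8.3066, d(D) ≈ 15.1658. Nearest: C = (1, -2, 10) with distance 8.3066.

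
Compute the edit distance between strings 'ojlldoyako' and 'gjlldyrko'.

Let D[i][j] be the edit distance between the first i characters of 'ojlldoyako' and the first j characters of 'gjlldyrko', with D[i][0] = i, D[0][j] = j, and D[i][j] = D[i-1][j-1] if the characters match, else 1 + min(D[i-1][j], D[i][j-1], D[i-1][j-1]). Filling the table (rows: prefixes of 'ojlldoyako', columns: prefixes of 'gjlldyrko'):
     ε  g  j  l  l  d  y  r  k  o
  ε  0  1  2  3  4  5  6  7  8  9
  o  1  1  2  3  4  5  6  7  8  8
  j  2  2  1  2  3  4  5  6  7  8
  l  3  3  2  1  2  3  4  5  6  7
  l  4  4  3  2  1  2  3  4  5  6
  d  5  5  4  3  2  1  2  3  4  5
  o  6  6  5  4  3  2  2  3  4  4
  y  7  7  6  5  4  3  2  3  4  5
  a  8  8  7  6  5  4  3  3  4  5
  k  9  9  8  7  6  5  4  4  3  4
  o 10 10  9  8  7  6  5  5  4  3
The bottom-right entry gives D[10][9] = 3, so no sequence of fewer than 3 edits works. Backtracking through the table gives one optimal edit sequence (3 edits):
  ojlldoyako → gjlldoyako (sub o→g @1)
  gjlldoyako → gjlldyako (del o @6)
  gjlldyako → gjlldyrko (sub a→r @7)
Edit distance = 3.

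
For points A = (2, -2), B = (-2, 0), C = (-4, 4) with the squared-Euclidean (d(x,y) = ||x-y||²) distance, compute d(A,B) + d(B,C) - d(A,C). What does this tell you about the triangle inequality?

d(A,B) = 4² + 2² = 20, d(B,C) = 2² + 4² = 20, d(A,C) = 6² + 6² = 72.
d(A,B) + d(B,C) - d(A,C) = 20 + 20 - 72 = 40 - 72 = -32. This is < 0, so the triangle inequality FAILS for these points (squared-Euclidean is not a metric).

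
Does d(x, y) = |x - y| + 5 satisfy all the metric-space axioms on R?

No. d fails identity of indiscernibles (specifically d(x,x) = 0): d(-3, -3) = |-3 - (-3)| + 5 = 0 + 5 = 5 ≠ 0.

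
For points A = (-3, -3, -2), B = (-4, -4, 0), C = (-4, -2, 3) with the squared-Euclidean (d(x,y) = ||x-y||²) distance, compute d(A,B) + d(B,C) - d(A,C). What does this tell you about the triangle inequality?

d(A,B) = 1² + 1² + 2² = 6, d(B,C) = 0² + 2² + 3² = 13, d(A,C) = 1² + 1² + 5² = 27.
d(A,B) + d(B,C) - d(A,C) = 6 + 13 - 27 = 19 - 27 = -8. This is < 0, so the triangle inequality FAILS for these points (squared-Euclidean is not a metric).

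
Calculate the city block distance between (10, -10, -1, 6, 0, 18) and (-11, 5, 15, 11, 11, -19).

Σ|x_i - y_i| = |10 - (-11)| + |-10 - 5| + |-1 - 15| + |6 - 11| + |0 - 11| + |18 - (-19)| = 21 + 15 + 16 + 5 + 11 + 37 = 105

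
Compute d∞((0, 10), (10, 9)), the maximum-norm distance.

max(|x_i - y_i|) = max(|0 - 10|, |10 - 9|) = max(10, 1) = 10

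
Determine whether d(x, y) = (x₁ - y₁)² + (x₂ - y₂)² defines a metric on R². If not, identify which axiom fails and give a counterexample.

No. The squared Euclidean distance fails the triangle inequality. Counterexample: x = (0, 0), y = (1, 4), z = (2, 8). d(x,z) = 2² + 8² = 68, but d(x,y) + d(y,z) = (1² + 4²) + (1² + 4²) = 17 + 17 = 34. Since 68 > 34, the triangle inequality is violated. (Note: √d, the ordinary Euclidean distance, IS a metric.)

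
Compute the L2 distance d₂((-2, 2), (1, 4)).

√(Σ(x_i - y_i)²) = √((-2 - 1)² + (2 - 4)²)
= √((-3)² + (-2)²) = √(9 + 4) = √13 ≈ 3.6056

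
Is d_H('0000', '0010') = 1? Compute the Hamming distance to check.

Differing positions: 3. Hamming distance = 1, so the claim is true.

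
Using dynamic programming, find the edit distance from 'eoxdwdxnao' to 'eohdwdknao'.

Let D[i][j] be the edit distance between the first i characters of 'eoxdwdxnao' and the first j characters of 'eohdwdknao', with D[i][0] = i, D[0][j] = j, and D[i][j] = D[i-1][j-1] if the characters match, else 1 + min(D[i-1][j], D[i][j-1], D[i-1][j-1]). Filling the table (rows: prefixes of 'eoxdwdxnao', columns: prefixes of 'eohdwdknao'):
     ε  e  o  h  d  w  d  k  n  a  o
  ε  0  1  2  3  4  5  6  7  8  9 10
  e  1  0  1  2  3  4  5  6  7  8  9
  o  2  1  0  1  2  3  4  5  6  7  8
  x  3  2  1  1  2  3  4  5  6  7  8
  d  4  3  2  2  1  2  3  4  5  6  7
  w  5  4  3  3  2  1  2  3  4  5  6
  d  6  5  4  4  3  2  1  2  3  4  5
  x  7  6  5  5  4  3  2  2  3  4  5
  n  8  7  6  6  5  4  3  3  2  3  4
  a  9  8  7  7  6  5  4  4  3  2  3
  o 10  9  8  8  7  6  5  5  4  3  2
The bottom-right entry gives D[10][10] = 2, so no sequence of fewer than 2 edits works. Backtracking through the table gives one optimal edit sequence (2 edits):
  eoxdwdxnao → eohdwdxnao (sub x→h @3)
  eohdwdxnao → eohdwdknao (sub x→k @7)
Edit distance = 2.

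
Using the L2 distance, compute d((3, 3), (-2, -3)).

(Σ|x_i - y_i|^2)^(1/2) = (|3 - (-2)|^2 + |3 - (-3)|^2)^(1/2)
= (5^2 + 6^2)^(1/2) = (25 + 36)^(1/2) = (61)^(1/2) ≈ 7.8102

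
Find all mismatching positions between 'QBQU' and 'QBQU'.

Differing positions: none. Hamming distance = 0.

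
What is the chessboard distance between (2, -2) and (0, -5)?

max(|x_i - y_i|) = max(|2 - 0|, |-2 - (-5)|) = max(2, 3) = 3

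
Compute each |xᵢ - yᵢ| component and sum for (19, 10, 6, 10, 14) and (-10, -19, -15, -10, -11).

Σ|x_i - y_i| = |19 - (-10)| + |10 - (-19)| + |6 - (-15)| + |10 - (-10)| + |14 - (-11)| = 29 + 29 + 21 + 20 + 25 = 124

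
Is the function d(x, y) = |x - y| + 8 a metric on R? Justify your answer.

No. d fails identity of indiscernibles (specifically d(x,x) = 0): d(3, 3) = |3 - 3| + 8 = 0 + 8 = 8 ≠ 0.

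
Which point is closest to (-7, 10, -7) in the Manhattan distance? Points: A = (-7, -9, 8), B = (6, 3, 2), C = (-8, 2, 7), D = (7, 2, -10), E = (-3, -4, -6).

Distances: d(A) = 34, d(B) = 29, d(C) = 23, d(D) = 25, d(E) = 19. Nearest: E = (-3, -4, -6) with distance 19.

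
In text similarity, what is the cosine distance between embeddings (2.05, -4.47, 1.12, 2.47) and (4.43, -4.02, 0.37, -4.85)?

With u = (2.05, -4.47, 1.12, 2.47), v = (4.43, -4.02, 0.37, -4.85):
u·v = 2.05·4.43 + (-4.47)·(-4.02) + 1.12·0.37 + 2.47·(-4.85) = 9.0815 + 17.9694 + 0.4144 + (-11.9795) = 15.4858.
|u| = √(2.05² + (-4.47)² + 1.12² + 2.47²) = √(4.2025 + 19.9809 + 1.2544 + 6.1009) = √31.5387, |v| = √(4.43² + (-4.02)² + 0.37² + (-4.85)²) = √(19.6249 + 16.1604 + 0.1369 + 23.5225) = √59.4447.
cos θ = (u·v)/(|u||v|) = 15.4858/(√31.5387·√59.4447) ≈ 0.3576
Cosine distance = 1 - cos θ ≈ 1 - 0.3576 = 0.6424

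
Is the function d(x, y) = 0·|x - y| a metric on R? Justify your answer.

No. With c = 0, d(x,y) = 0 for all x, y. This fails identity of indiscernibles: d(5, 11) = 0 but 5 ≠ 11.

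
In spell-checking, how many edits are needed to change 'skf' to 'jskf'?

Let D[i][j] be the edit distance between the first i characters of 'skf' and the first j characters of 'jskf', with D[i][0] = i, D[0][j] = j, and D[i][j] = D[i-1][j-1] if the characters match, else 1 + min(D[i-1][j], D[i][j-1], D[i-1][j-1]). Filling the table (rows: prefixes of 'skf', columns: prefixes of 'jskf'):
     ε  j  s  k  f
  ε  0  1  2  3  4
  s  1  1  1  2  3
  k  2  2  2  1  2
  f  3  3  3  2  1
The bottom-right entry gives D[3][4] = 1, so no sequence of fewer than 1 edit works. Backtracking through the table gives one optimal edit sequence (1 edit):
  skf → jskf (ins j @1)
Edit distance = 1.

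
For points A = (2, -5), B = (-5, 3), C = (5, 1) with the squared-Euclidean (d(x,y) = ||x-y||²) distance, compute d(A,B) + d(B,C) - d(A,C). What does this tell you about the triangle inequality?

d(A,B) = 7² + 8² = 113, d(B,C) = 10² + 2² = 104, d(A,C) = 3² + 6² = 45.
d(A,B) + d(B,C) - d(A,C) = 113 + 104 - 45 = 217 - 45 = 172. This is ≥ 0, so the triangle inequality holds for these points.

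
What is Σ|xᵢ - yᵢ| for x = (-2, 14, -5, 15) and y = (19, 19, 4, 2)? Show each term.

Σ|x_i - y_i| = |-2 - 19| + |14 - 19| + |-5 - 4| + |15 - 2| = 21 + 5 + 9 + 13 = 48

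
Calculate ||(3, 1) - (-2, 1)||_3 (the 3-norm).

(Σ|x_i - y_i|^3)^(1/3) = (|3 - (-2)|^3 + |1 - 1|^3)^(1/3)
= (5^3 + 0^3)^(1/3) = (125 + 0)^(1/3) = (125)^(1/3) = 5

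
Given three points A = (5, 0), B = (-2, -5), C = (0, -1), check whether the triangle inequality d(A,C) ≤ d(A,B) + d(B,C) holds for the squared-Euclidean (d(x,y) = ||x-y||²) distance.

d(A,B) = 7² + 5² = 74, d(B,C) = 2² + 4² = 20, d(A,C) = 5² + 1² = 26.
d(A,C) = 26 ≤ 74 + 20 = 94. Triangle inequality is satisfied.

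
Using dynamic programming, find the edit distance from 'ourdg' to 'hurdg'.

Let D[i][j] be the edit distance between the first i characters of 'ourdg' and the first j characters of 'hurdg', with D[i][0] = i, D[0][j] = j, and D[i][j] = D[i-1][j-1] if the characters match, else 1 + min(D[i-1][j], D[i][j-1], D[i-1][j-1]). Filling the table (rows: prefixes of 'ourdg', columns: prefixes of 'hurdg'):
     ε  h  u  r  d  g
  ε  0  1  2  3  4  5
  o  1  1  2  3  4  5
  u  2  2  1  2  3  4
  r  3  3  2  1  2  3
  d  4  4  3  2  1  2
  g  5  5  4  3  2  1
The bottom-right entry gives D[5][5] = 1, so no sequence of fewer than 1 edit works. Backtracking through the table gives one optimal edit sequence (1 edit):
  ourdg → hurdg (sub o→h @1)
Edit distance = 1.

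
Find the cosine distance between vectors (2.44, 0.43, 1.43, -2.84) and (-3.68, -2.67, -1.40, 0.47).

With u = (2.44, 0.43, 1.43, -2.84), v = (-3.68, -2.67, -1.40, 0.47):
u·v = 2.44·(-3.68) + 0.43·(-2.67) + 1.43·(-1.4) + (-2.84)·0.47 = (-8.9792) + (-1.1481) + (-2.002) + (-1.3348) = -13.4641.
|u| = √(2.44² + 0.43² + 1.43² + (-2.84)²) = √(5.9536 + 0.1849 + 2.0449 + 8.0656) = √16.249, |v| = √((-3.68)² + (-2.67)² + (-1.4)² + 0.47²) = √(13.5424 + 7.1289 + 1.96 + 0.2209) = √22.8522.
cos θ = (u·v)/(|u||v|) = -13.4641/(√16.249·√22.8522) ≈ -0.6987
Cosine distance = 1 - cos θ ≈ 1 - (-0.6987) = 1.6987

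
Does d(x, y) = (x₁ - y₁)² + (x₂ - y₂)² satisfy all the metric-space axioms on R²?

No. The squared Euclidean distance fails the triangle inequality. Counterexample: x = (0, 0), y = (2, 4), z = (4, 8). d(x,z) = 4² + 8² = 80, but d(x,y) + d(y,z) = (2² + 4²) + (2² + 4²) = 20 + 20 = 40. Since 80 > 40, the triangle inequality is violated. (Note: √d, the ordinary Euclidean distance, IS a metric.)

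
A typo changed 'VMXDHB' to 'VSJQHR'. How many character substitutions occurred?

Differing positions: 2, 3, 4, 6. Hamming distance = 4.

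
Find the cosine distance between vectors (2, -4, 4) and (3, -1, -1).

With u = (2, -4, 4), v = (3, -1, -1):
u·v = 2·3 + (-4)·(-1) + 4·(-1) = 6 + 4 + (-4) = 6.
|u| = √(2² + (-4)² + 4²) = √36, |v| = √(3² + (-1)² + (-1)²) = √11, so |u||v| = √(36·11) = √396.
cos θ = (u·v)/(|u||v|) = 6/√396 ≈ 0.3015
Cosine distance = 1 - cos θ ≈ 1 - 0.3015 = 0.6985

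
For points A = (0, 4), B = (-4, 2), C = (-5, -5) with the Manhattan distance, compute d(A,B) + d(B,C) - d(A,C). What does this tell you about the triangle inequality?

d(A,B) = 4 + 2 = 6, d(B,C) = 1 + 7 = 8, d(A,C) = 5 + 9 = 14.
d(A,B) + d(B,C) - d(A,C) = 6 + 8 - 14 = 14 - 14 = 0. This is ≥ 0, so the triangle inequality holds for these points.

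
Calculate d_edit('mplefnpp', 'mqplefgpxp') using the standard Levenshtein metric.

Let D[i][j] be the edit distance between the first i characters of 'mplefnpp' and the first j characters of 'mqplefgpxp', with D[i][0] = i, D[0][j] = j, and D[i][j] = D[i-1][j-1] if the characters match, else 1 + min(D[i-1][j], D[i][j-1], D[i-1][j-1]). Filling the table (rows: prefixes of 'mplefnpp', columns: prefixes of 'mqplefgpxp'):
     ε  m  q  p  l  e  f  g  p  x  p
  ε  0  1  2  3  4  5  6  7  8  9 10
  m  1  0  1  2  3  4  5  6  7  8  9
  p  2  1  1  1  2  3  4  5  6  7  8
  l  3  2  2  2  1  2  3  4  5  6  7
  e  4  3  3  3  2  1  2  3  4  5  6
  f  5  4  4  4  3  2  1  2  3  4  5
  n  6  5  5  5  4  3  2  2  3  4  5
  p  7  6  6  5  5  4  3  3  2  3  4
  p  8  7  7  6  6  5  4  4  3  3  3
The bottom-right entry gives D[8][10] = 3, so no sequence of fewer than 3 edits works. Backtracking through the table gives one optimal edit sequence (3 edits):
  mplefnpp → mqplefnpp (ins q @2)
  mqplefnpp → mqplefgpp (sub n→g @7)
  mqplefgpp → mqplefgpxp (ins x @9)
Edit distance = 3.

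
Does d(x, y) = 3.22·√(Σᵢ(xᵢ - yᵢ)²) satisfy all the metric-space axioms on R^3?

Yes. The L2 (Euclidean) norm induces a metric on R^3, and multiplying a metric by a positive constant 3.22 > 0 preserves all four axioms: non-negativity (3.22·||x-y|| ≥ 0), identity (3.22·||x-y|| = 0 ⟺ ||x-y|| = 0 ⟺ x = y), symmetry (||x-y|| = ||y-x||), and the triangle inequality (3.22·||x-z|| ≤ 3.22·||x-y|| + 3.22·||y-z||). So d is a metric.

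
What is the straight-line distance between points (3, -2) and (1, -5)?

√(Σ(x_i - y_i)²) = √((3 - 1)² + (-2 - (-5))²)
= √(2² + 3²) = √(4 + 9) = √13 ≈ 3.6056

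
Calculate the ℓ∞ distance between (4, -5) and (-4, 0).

max(|x_i - y_i|) = max(|4 - (-4)|, |-5 - 0|) = max(8, 5) = 8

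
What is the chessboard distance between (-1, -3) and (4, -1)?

max(|x_i - y_i|) = max(|-1 - 4|, |-3 - (-1)|) = max(5, 2) = 5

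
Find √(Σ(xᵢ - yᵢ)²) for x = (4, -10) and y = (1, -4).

√(Σ(x_i - y_i)²) = √((4 - 1)² + (-10 - (-4))²)
= √(3² + (-6)²) = √(9 + 36) = √45 ≈ 6.7082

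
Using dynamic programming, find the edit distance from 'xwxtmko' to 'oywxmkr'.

Let D[i][j] be the edit distance between the first i characters of 'xwxtmko' and the first j characters of 'oywxmkr', with D[i][0] = i, D[0][j] = j, and D[i][j] = D[i-1][j-1] if the characters match, else 1 + min(D[i-1][j], D[i][j-1], D[i-1][j-1]). Filling the table (rows: prefixes of 'xwxtmko', columns: prefixes of 'oywxmkr'):
     ε  o  y  w  x  m  k  r
  ε  0  1  2  3  4  5  6  7
  x  1  1  2  3  3  4  5  6
  w  2  2  2  2  3  4  5  6
  x  3  3  3  3  2  3  4  5
  t  4  4  4  4  3  3  4  5
  m  5  5  5  5  4  3  4  5
  k  6  6  6  6  5  4  3  4
  o  7  6  7  7  6  5  4  4
The bottom-right entry gives D[7][7] = 4, so no sequence of fewer than 4 edits works. Backtracking through the table gives one optimal edit sequence (4 edits):
  xwxtmko → oxwxtmko (ins o @1)
  oxwxtmko → oywxtmko (sub x→y @2)
  oywxtmko → oywxmko (del t @5)
  oywxmko → oywxmkr (sub o→r @7)
Edit distance = 4.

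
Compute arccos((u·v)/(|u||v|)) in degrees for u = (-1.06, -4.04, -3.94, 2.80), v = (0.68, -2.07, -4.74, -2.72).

With u = (-1.06, -4.04, -3.94, 2.80), v = (0.68, -2.07, -4.74, -2.72):
u·v = (-1.06)·0.68 + (-4.04)·(-2.07) + (-3.94)·(-4.74) + 2.8·(-2.72) = (-0.7208) + 8.3628 + 18.6756 + (-7.616) = 18.7016.
|u| = √((-1.06)² + (-4.04)² + (-3.94)² + 2.8²) = √(1.1236 + 16.3216 + 15.5236 + 7.84) = √40.8088, |v| = √(0.68² + (-2.07)² + (-4.74)² + (-2.72)²) = √(0.4624 + 4.2849 + 22.4676 + 7.3984) = √34.6133.
cos θ = (u·v)/(|u||v|) = 18.7016/(√40.8088·√34.6133) ≈ 0.4976
θ = arccos(0.4976) ≈ 60.16°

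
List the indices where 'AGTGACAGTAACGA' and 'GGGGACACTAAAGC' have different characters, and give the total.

Differing positions: 1, 3, 8, 12, 14. Hamming distance = 5.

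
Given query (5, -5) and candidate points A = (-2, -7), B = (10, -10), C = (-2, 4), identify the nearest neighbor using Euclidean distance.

Distances: d(A) ≈ 7.2801, d(B) ≈ 7.0711, d(C) ≈ 11.4018. Nearest: B = (10, -10) with distance 7.0711.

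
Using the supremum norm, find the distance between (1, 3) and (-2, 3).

max(|x_i - y_i|) = max(|1 - (-2)|, |3 - 3|) = max(3, 0) = 3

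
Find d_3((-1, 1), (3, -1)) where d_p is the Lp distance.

(Σ|x_i - y_i|^3)^(1/3) = (|-1 - 3|^3 + |1 - (-1)|^3)^(1/3)
= (4^3 + 2^3)^(1/3) = (64 + 8)^(1/3) = (72)^(1/3) ≈ 4.1602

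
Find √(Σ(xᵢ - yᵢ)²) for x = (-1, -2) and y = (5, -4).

√(Σ(x_i - y_i)²) = √((-1 - 5)² + (-2 - (-4))²)
= √((-6)² + 2²) = √(36 + 4) = √40 ≈ 6.3246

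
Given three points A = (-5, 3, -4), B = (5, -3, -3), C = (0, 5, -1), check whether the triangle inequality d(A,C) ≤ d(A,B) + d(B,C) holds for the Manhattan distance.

d(A,B) = 10 + 6 + 1 = 17, d(B,C) = 5 + 8 + 2 = 15, d(A,C) = 5 + 2 + 3 = 10.
d(A,C) = 10 ≤ 17 + 15 = 32. Triangle inequality is satisfied.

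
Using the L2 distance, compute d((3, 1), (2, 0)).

(Σ|x_i - y_i|^2)^(1/2) = (|3 - 2|^2 + |1 - 0|^2)^(1/2)
= (1^2 + 1^2)^(1/2) = (1 + 1)^(1/2) = (2)^(1/2) ≈ 1.4142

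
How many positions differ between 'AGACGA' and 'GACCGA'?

Differing positions: 1, 2, 3. Hamming distance = 3.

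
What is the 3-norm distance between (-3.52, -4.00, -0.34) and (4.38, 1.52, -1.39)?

(Σ|x_i - y_i|^3)^(1/3) = (|-3.52 - 4.38|^3 + |-4 - 1.52|^3 + |-0.34 - (-1.39)|^3)^(1/3)
= (7.9^3 + 5.52^3 + 1.05^3)^(1/3) ≈ (493.039 + 168.1966 + 1.1576)^(1/3) = (662.3932)^(1/3) ≈ 8.7171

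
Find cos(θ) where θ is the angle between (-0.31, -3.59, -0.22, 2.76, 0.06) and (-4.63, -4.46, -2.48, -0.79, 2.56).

With u = (-0.31, -3.59, -0.22, 2.76, 0.06), v = (-4.63, -4.46, -2.48, -0.79, 2.56):
u·v = (-0.31)·(-4.63) + (-3.59)·(-4.46) + (-0.22)·(-2.48) + 2.76·(-0.79) + 0.06·2.56 = 1.4353 + 16.0114 + 0.5456 + (-2.1804) + 0.1536 = 15.9655.
|u| = √((-0.31)² + (-3.59)² + (-0.22)² + 2.76² + 0.06²) = √(0.0961 + 12.8881 + 0.0484 + 7.6176 + 0.0036) = √20.6538, |v| = √((-4.63)² + (-4.46)² + (-2.48)² + (-0.79)² + 2.56²) = √(21.4369 + 19.8916 + 6.1504 + 0.6241 + 6.5536) = √54.6566.
cos θ = (u·v)/(|u||v|) = 15.9655/(√20.6538·√54.6566) ≈ 0.4752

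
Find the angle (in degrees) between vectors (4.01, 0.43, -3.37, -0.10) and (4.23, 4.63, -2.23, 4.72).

With u = (4.01, 0.43, -3.37, -0.10), v = (4.23, 4.63, -2.23, 4.72):
u·v = 4.01·4.23 + 0.43·4.63 + (-3.37)·(-2.23) + (-0.1)·4.72 = 16.9623 + 1.9909 + 7.5151 + (-0.472) = 25.9963.
|u| = √(4.01² + 0.43² + (-3.37)² + (-0.1)²) = √(16.0801 + 0.1849 + 11.3569 + 0.01) = √27.6319, |v| = √(4.23² + 4.63² + (-2.23)² + 4.72²) = √(17.8929 + 21.4369 + 4.9729 + 22.2784) = √66.5811.
cos θ = (u·v)/(|u||v|) = 25.9963/(√27.6319·√66.5811) ≈ 0.606081
θ = arccos(0.606081) ≈ 52.69°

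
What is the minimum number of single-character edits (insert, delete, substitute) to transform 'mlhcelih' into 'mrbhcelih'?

Let D[i][j] be the edit distance between the first i characters of 'mlhcelih' and the first j characters of 'mrbhcelih', with D[i][0] = i, D[0][j] = j, and D[i][j] = D[i-1][j-1] if the characters match, else 1 + min(D[i-1][j], D[i][j-1], D[i-1][j-1]). Filling the table (rows: prefixes of 'mlhcelih', columns: prefixes of 'mrbhcelih'):
     ε  m  r  b  h  c  e  l  i  h
  ε  0  1  2  3  4  5  6  7  8  9
  m  1  0  1  2  3  4  5  6  7  8
  l  2  1  1  2  3  4  5  5  6  7
  h  3  2  2  2  2  3  4  5  6  6
  c  4  3  3  3  3  2  3  4  5  6
  e  5  4  4  4  4  3  2  3  4  5
  l  6  5  5  5  5  4  3  2  3  4
  i  7  6  6  6  6  5  4  3  2  3
  h  8  7  7  7  6  6  5  4  3  2
The bottom-right entry gives D[8][9] = 2, so no sequence of fewer than 2 edits works. Backtracking through the table gives one optimal edit sequence (2 edits):
  mlhcelih → mrlhcelih (ins r @2)
  mrlhcelih → mrbhcelih (sub l→b @3)
Edit distance = 2.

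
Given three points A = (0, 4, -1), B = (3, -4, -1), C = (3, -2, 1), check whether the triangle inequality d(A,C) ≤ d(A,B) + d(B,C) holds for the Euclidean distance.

d(A,B) = √(3² + 8² + 0²) = √73 ≈ 8.544, d(B,C) = √(0² + 2² + 2²) = √8 ≈ 2.8284, d(A,C) = √(3² + 6² + 2²) = √49 = 7.
d(A,C) = 7 ≤ 8.544 + 2.8284 = 11.3724. Triangle inequality is satisfied.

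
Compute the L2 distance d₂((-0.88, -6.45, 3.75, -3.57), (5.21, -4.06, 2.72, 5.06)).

√(Σ(x_i - y_i)²) = √((-0.88 - 5.21)² + (-6.45 - (-4.06))² + (3.75 - 2.72)² + (-3.57 - 5.06)²)
= √((-6.09)² + (-2.39)² + 1.03² + (-8.63)²) = √(37.0881 + 5.7121 + 1.0609 + 74.4769) = √118.338 ≈ 10.8783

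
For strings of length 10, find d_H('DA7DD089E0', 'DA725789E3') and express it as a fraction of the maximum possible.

Differing positions: 4, 5, 6, 10. Hamming distance = 4. The maximum possible Hamming distance for length-10 strings is 10, so d_H/10 = 4/10 = 0.4.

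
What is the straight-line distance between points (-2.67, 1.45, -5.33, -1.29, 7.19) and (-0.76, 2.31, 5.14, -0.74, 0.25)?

√(Σ(x_i - y_i)²) = √((-2.67 - (-0.76))² + (1.45 - 2.31)² + (-5.33 - 5.14)² + (-1.29 - (-0.74))² + (7.19 - 0.25)²)
= √((-1.91)² + (-0.86)² + (-10.47)² + (-0.55)² + 6.94²) = √(3.6481 + 0.7396 + 109.6209 + 0.3025 + 48.1636) = √162.4747 ≈ 12.7466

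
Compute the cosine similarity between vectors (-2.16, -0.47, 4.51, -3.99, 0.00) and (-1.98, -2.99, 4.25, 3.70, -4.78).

With u = (-2.16, -0.47, 4.51, -3.99, 0.00), v = (-1.98, -2.99, 4.25, 3.70, -4.78):
u·v = (-2.16)·(-1.98) + (-0.47)·(-2.99) + 4.51·4.25 + (-3.99)·3.7 + 0·(-4.78) = 4.2768 + 1.4053 + 19.1675 + (-14.763) + 0 = 10.0866.
|u| = √((-2.16)² + (-0.47)² + 4.51² + (-3.99)² + 0²) = √(4.6656 + 0.2209 + 20.3401 + 15.9201 + 0) = √41.1467, |v| = √((-1.98)² + (-2.99)² + 4.25² + 3.7² + (-4.78)²) = √(3.9204 + 8.9401 + 18.0625 + 13.69 + 22.8484) = √67.4614.
cos θ = (u·v)/(|u||v|) = 10.0866/(√41.1467·√67.4614) ≈ 0.1914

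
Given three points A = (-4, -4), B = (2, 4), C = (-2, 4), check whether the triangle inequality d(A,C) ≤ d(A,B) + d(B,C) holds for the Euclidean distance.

d(A,B) = √(6² + 8²) = √100 = 10, d(B,C) = √(4² + 0²) = √16 = 4, d(A,C) = √(2² + 8²) = √68 ≈ 8.2462.
d(A,C) ≈ 8.2462 ≤ 10 + 4 = 14. Triangle inequality is satisfied.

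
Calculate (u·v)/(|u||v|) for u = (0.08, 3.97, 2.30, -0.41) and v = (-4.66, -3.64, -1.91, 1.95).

With u = (0.08, 3.97, 2.30, -0.41), v = (-4.66, -3.64, -1.91, 1.95):
u·v = 0.08·(-4.66) + 3.97·(-3.64) + 2.3·(-1.91) + (-0.41)·1.95 = (-0.3728) + (-14.4508) + (-4.393) + (-0.7995) = -20.0161.
|u| = √(0.08² + 3.97² + 2.3² + (-0.41)²) = √(0.0064 + 15.7609 + 5.29 + 0.1681) = √21.2254, |v| = √((-4.66)² + (-3.64)² + (-1.91)² + 1.95²) = √(21.7156 + 13.2496 + 3.6481 + 3.8025) = √42.4158.
cos θ = (u·v)/(|u||v|) = -20.0161/(√21.2254·√42.4158) ≈ -0.6671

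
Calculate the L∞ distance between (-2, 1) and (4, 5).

max(|x_i - y_i|) = max(|-2 - 4|, |1 - 5|) = max(6, 4) = 6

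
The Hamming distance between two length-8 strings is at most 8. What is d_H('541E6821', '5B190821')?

Differing positions: 2, 4, 5. Hamming distance = 3. The maximum possible Hamming distance for length-8 strings is 8, so d_H/8 = 3/8 = 0.375.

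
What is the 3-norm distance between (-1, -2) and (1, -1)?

(Σ|x_i - y_i|^3)^(1/3) = (|-1 - 1|^3 + |-2 - (-1)|^3)^(1/3)
= (2^3 + 1^3)^(1/3) = (8 + 1)^(1/3) = (9)^(1/3) ≈ 2.0801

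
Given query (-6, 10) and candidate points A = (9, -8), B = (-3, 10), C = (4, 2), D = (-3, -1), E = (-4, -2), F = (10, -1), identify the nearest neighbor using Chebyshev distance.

Distances: d(A) = 18, d(B) = 3, d(C) = 10, d(D) = 11, d(E) = 12, d(F) = 16. Nearest: B = (-3, 10) with distance 3.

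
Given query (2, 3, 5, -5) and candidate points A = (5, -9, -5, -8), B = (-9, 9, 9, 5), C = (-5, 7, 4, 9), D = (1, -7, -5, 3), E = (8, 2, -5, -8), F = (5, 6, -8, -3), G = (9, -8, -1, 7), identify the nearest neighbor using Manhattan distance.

Distances: d(A) = 28, d(B) = 31, d(C) = 26, d(D) = 29, d(E) = 20, d(F) = 21, d(G) = 36. Nearest: E = (8, 2, -5, -8) with distance 20.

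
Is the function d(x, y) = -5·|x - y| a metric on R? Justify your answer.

No. With c = -5 < 0, d fails non-negativity: d(7, 15) = -5·|7 - 15| = -5·8 = -40 < 0.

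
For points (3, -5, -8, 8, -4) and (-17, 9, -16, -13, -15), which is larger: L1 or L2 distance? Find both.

L1 = |3 - (-17)| + |-5 - 9| + |-8 - (-16)| + |8 - (-13)| + |-4 - (-15)| = 20 + 14 + 8 + 21 + 11 = 74
L2 = √(20² + 14² + 8² + 21² + 11²) = √1222 ≈ 34.9571
L1 ≥ L2 always (equality iff movement is along one axis); L1 > L2 here.
Ratio L1/L2 = 74/√1222 ≈ 2.1169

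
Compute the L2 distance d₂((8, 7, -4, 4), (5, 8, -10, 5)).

√(Σ(x_i - y_i)²) = √((8 - 5)² + (7 - 8)² + (-4 - (-10))² + (4 - 5)²)
= √(3² + (-1)² + 6² + (-1)²) = √(9 + 1 + 36 + 1) = √47 ≈ 6.8557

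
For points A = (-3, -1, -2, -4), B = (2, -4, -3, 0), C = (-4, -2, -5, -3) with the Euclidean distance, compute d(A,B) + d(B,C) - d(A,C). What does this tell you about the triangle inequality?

d(A,B) = √(5² + 3² + 1² + 4²) = √51 ≈ 7.1414, d(B,C) = √(6² + 2² + 2² + 3²) = √53 ≈ 7.2801, d(A,C) = √(1² + 1² + 3² + 1²) = √12 ≈ 3.4641.
d(A,B) + d(B,C) - d(A,C) = 7.1414 + 7.2801 - 3.4641 = 14.4215 - 3.4641 = 10.9574 (to 4 decimal places). This is ≥ 0, so the triangle inequality holds for these points.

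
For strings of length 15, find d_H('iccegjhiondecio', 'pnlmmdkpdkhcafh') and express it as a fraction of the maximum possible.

Differing positions: 1, 2, 3, 4, 5, 6, 7, 8, 9, 10, 11, 12, 13, 14, 15. Hamming distance = 15. The maximum possible Hamming distance for length-15 strings is 15, so d_H/15 = 15/15 = 1.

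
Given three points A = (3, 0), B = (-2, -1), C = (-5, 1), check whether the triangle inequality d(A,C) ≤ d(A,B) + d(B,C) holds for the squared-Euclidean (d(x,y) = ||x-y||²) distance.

d(A,B) = 5² + 1² = 26, d(B,C) = 3² + 2² = 13, d(A,C) = 8² + 1² = 65.
d(A,C) = 65 > 26 + 13 = 39. Triangle inequality is VIOLATED. (Squared-Euclidean is not a metric — this is a counterexample.)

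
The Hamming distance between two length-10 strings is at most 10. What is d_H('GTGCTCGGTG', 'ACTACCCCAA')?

Differing positions: 1, 2, 3, 4, 5, 7, 8, 9, 10. Hamming distance = 9. The maximum possible Hamming distance for length-10 strings is 10, so d_H/10 = 9/10 = 0.9.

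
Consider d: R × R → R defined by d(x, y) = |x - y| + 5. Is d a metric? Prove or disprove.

No. d fails identity of indiscernibles (specifically d(x,x) = 0): d(6, 6) = |6 - 6| + 5 = 0 + 5 = 5 ≠ 0.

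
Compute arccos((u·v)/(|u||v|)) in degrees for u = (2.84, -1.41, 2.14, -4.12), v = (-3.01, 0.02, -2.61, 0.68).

With u = (2.84, -1.41, 2.14, -4.12), v = (-3.01, 0.02, -2.61, 0.68):
u·v = 2.84·(-3.01) + (-1.41)·0.02 + 2.14·(-2.61) + (-4.12)·0.68 = (-8.5484) + (-0.0282) + (-5.5854) + (-2.8016) = -16.9636.
|u| = √(2.84² + (-1.41)² + 2.14² + (-4.12)²) = √(8.0656 + 1.9881 + 4.5796 + 16.9744) = √31.6077, |v| = √((-3.01)² + 0.02² + (-2.61)² + 0.68²) = √(9.0601 + 0.0004 + 6.8121 + 0.4624) = √16.335.
cos θ = (u·v)/(|u||v|) = -16.9636/(√31.6077·√16.335) ≈ -0.746555
θ = arccos(-0.746555) ≈ 138.29°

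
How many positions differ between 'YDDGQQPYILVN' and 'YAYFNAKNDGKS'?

Differing positions: 2, 3, 4, 5, 6, 7, 8, 9, 10, 11, 12. Hamming distance = 11.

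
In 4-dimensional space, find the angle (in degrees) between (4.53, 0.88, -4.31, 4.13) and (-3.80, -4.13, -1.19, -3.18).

With u = (4.53, 0.88, -4.31, 4.13), v = (-3.80, -4.13, -1.19, -3.18):
u·v = 4.53·(-3.8) + 0.88·(-4.13) + (-4.31)·(-1.19) + 4.13·(-3.18) = (-17.214) + (-3.6344) + 5.1289 + (-13.1334) = -28.8529.
|u| = √(4.53² + 0.88² + (-4.31)² + 4.13²) = √(20.5209 + 0.7744 + 18.5761 + 17.0569) = √56.9283, |v| = √((-3.8)² + (-4.13)² + (-1.19)² + (-3.18)²) = √(14.44 + 17.0569 + 1.4161 + 10.1124) = √43.0254.
cos θ = (u·v)/(|u||v|) = -28.8529/(√56.9283·√43.0254) ≈ -0.582992
θ = arccos(-0.582992) ≈ 125.66°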